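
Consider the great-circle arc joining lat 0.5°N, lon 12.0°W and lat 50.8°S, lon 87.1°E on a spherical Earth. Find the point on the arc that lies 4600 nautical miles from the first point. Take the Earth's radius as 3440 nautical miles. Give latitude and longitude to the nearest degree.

Convert each endpoint to a unit vector on the sphere (x = cos φ cos λ, y = cos φ sin λ, z = sin φ).
The central angle between the endpoints is δ = arccos(p₁·p₂) ≈ 1.678 rad (96.1°). The total great-circle distance is δ·R ≈ 1.678 × 3440 ≈ 5771 nmi, so the target fraction is f = 4600/5771 ≈ 0.797.
Interpolate at f ≈ 0.797 with slerp weights a = sin((1−f)δ)/sin δ ≈ 0.336, b = sin(fδ)/sin δ ≈ 0.978.
p = a·p₁ + b·p₂ ≈ (0.360, 0.548, -0.755); φ = arcsin(p_z) ≈ -49.05°, λ = atan2(p_y, p_x) ≈ 56.70°.

≈ lat 49°S, lon 57°E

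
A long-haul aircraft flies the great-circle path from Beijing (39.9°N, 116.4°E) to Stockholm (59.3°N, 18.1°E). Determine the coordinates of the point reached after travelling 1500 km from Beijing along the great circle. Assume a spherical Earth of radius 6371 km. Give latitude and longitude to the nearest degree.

≈ 50°N, 104°E

Convert each endpoint to a unit vector on the sphere (x = cos φ cos λ, y = cos φ sin λ, z = sin φ).
The central angle between the endpoints is δ = arccos(p₁·p₂) ≈ 1.053 rad (60.3°). The total great-circle distance is δ·R ≈ 1.053 × 6371 ≈ 6708 km, so the target fraction is f = 1500/6708 ≈ 0.224.
Interpolate at f ≈ 0.224 with slerp weights a = sin((1−f)δ)/sin δ ≈ 0.840, b = sin(fδ)/sin δ ≈ 0.268.
p = a·p₁ + b·p₂ ≈ (-0.156, 0.619, 0.769); φ = arcsin(p_z) ≈ 50.30°, λ = atan2(p_y, p_x) ≈ 104.14°.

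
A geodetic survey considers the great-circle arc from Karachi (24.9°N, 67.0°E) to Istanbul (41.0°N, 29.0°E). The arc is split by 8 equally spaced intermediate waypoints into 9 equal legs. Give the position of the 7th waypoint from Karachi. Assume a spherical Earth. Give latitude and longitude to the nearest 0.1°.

Write both endpoints as unit vectors p₁, p₂ with components (cos φ cos λ, cos φ sin λ, sin φ).
The central angle between the endpoints is δ = arccos(p₁·p₂) ≈ 0.617 rad (35.3°).
Interpolate at f = 7/9 with slerp weights a = sin((1−f)δ)/sin δ ≈ 0.236, b = sin(fδ)/sin δ ≈ 0.798.
p = a·p₁ + b·p₂ ≈ (0.610, 0.489, 0.623); φ = arcsin(p_z) ≈ 38.53°, λ = atan2(p_y, p_x) ≈ 38.71°.

≈ 38.5°N, 38.7°E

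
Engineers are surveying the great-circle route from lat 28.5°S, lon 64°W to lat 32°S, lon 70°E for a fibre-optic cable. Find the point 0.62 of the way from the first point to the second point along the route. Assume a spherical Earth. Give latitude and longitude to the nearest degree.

Write both endpoints as unit vectors p₁, p₂ with components (cos φ cos λ, cos φ sin λ, sin φ).
The central angle between the endpoints is δ = arccos(p₁·p₂) ≈ 1.839 rad (105.4°).
Interpolate at f = 0.62 with slerp weights a = sin((1−f)δ)/sin δ ≈ 0.667, b = sin(fδ)/sin δ ≈ 0.942.
p = a·p₁ + b·p₂ ≈ (0.530, 0.224, -0.818); φ = arcsin(p_z) ≈ -54.85°, λ = atan2(p_y, p_x) ≈ 22.90°.

≈ lat 55°S, lon 23°E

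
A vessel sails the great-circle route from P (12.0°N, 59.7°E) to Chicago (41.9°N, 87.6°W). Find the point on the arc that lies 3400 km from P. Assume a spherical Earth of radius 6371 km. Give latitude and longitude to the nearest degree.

≈ (38°N, 42°E)

Convert each endpoint to a unit vector on the sphere (x = cos φ cos λ, y = cos φ sin λ, z = sin φ).
The central angle between the endpoints is δ = arccos(p₁·p₂) ≈ 2.064 rad (118.3°). The total great-circle distance is δ·R ≈ 2.064 × 6371 ≈ 13152 km, so the target fraction is f = 3400/13152 ≈ 0.259.
Interpolate at f ≈ 0.259 with slerp weights a = sin((1−f)δ)/sin δ ≈ 1.135, b = sin(fδ)/sin δ ≈ 0.578.
p = a·p₁ + b·p₂ ≈ (0.578, 0.529, 0.622); φ = arcsin(p_z) ≈ 38.44°, λ = atan2(p_y, p_x) ≈ 42.45°.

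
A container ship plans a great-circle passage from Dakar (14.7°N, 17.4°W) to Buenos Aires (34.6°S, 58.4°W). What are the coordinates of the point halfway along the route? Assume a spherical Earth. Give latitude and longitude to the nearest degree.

Write both endpoints as unit vectors p₁, p₂ with components (cos φ cos λ, cos φ sin λ, sin φ).
The central angle between the endpoints is δ = arccos(p₁·p₂) ≈ 1.096 rad (62.8°).
Interpolate at f = 1/2 with slerp weights a = sin((1−f)δ)/sin δ ≈ 0.586, b = sin(fδ)/sin δ ≈ 0.586.
p = a·p₁ + b·p₂ ≈ (0.793, -0.580, -0.184); φ = arcsin(p_z) ≈ -10.60°, λ = atan2(p_y, p_x) ≈ -36.18°.

≈ 11°S, 36°W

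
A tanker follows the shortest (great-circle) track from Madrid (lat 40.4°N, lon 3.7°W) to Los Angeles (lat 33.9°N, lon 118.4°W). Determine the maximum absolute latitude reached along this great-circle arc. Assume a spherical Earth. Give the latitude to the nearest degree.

≈ 55°N

The great circle lies in the plane with unit normal n̂ = (p₁ × p₂)/|p₁ × p₂|.
Here n̂_z ≈ -0.577; the vertex latitude is φ_max = arccos|n̂_z| ≈ 54.8°.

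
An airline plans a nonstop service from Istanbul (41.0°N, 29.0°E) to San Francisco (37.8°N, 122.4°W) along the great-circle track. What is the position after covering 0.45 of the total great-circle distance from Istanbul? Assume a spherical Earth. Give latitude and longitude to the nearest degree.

Write both endpoints as unit vectors p₁, p₂ with components (cos φ cos λ, cos φ sin λ, sin φ).
The central angle between the endpoints is δ = arccos(p₁·p₂) ≈ 1.693 rad (97.0°).
Interpolate at f = 0.45 with slerp weights a = sin((1−f)δ)/sin δ ≈ 0.808, b = sin(fδ)/sin δ ≈ 0.695.
p = a·p₁ + b·p₂ ≈ (0.239, -0.168, 0.956); φ = arcsin(p_z) ≈ 73.00°, λ = atan2(p_y, p_x) ≈ -35.12°.

≈ 73°N, 35°W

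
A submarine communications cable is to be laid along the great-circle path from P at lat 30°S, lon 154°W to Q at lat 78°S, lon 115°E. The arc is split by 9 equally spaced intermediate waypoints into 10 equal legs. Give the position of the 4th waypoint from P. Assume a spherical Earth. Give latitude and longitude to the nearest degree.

≈ lat 53°S, lon 163°W

Convert each endpoint to a unit vector on the sphere (x = cos φ cos λ, y = cos φ sin λ, z = sin φ).
The central angle between the endpoints is δ = arccos(p₁·p₂) ≈ 1.063 rad (60.9°).
Interpolate at f = 4/10 with slerp weights a = sin((1−f)δ)/sin δ ≈ 0.681, b = sin(fδ)/sin δ ≈ 0.472.
p = a·p₁ + b·p₂ ≈ (-0.572, -0.170, -0.803); φ = arcsin(p_z) ≈ -53.37°, λ = atan2(p_y, p_x) ≈ -163.47°.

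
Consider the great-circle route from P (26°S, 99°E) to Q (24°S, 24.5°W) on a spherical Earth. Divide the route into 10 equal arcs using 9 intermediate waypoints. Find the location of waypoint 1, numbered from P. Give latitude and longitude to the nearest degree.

≈ (32°S, 89°E)

The haversine formula gives a central angle δ ≈ 1.849 rad (106.0°) between the endpoints.
Interpolate at f = 1/10 with slerp weights a = sin((1−f)δ)/sin δ ≈ 1.036, b = sin(fδ)/sin δ ≈ 0.191.
p = a·p₁ + b·p₂ ≈ (0.013, 0.847, -0.532); φ = arcsin(p_z) ≈ -32.12°, λ = atan2(p_y, p_x) ≈ 89.09°.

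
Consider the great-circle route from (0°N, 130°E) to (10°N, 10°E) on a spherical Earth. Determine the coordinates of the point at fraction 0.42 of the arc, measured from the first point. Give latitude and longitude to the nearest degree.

Convert each endpoint to a unit vector on the sphere (x = cos φ cos λ, y = cos φ sin λ, z = sin φ).
The central angle between the endpoints is δ = arccos(p₁·p₂) ≈ 2.086 rad (119.5°).
Interpolate at f = 0.42 with slerp weights a = sin((1−f)δ)/sin δ ≈ 1.075, b = sin(fδ)/sin δ ≈ 0.883.
p = a·p₁ + b·p₂ ≈ (0.165, 0.974, 0.153); φ = arcsin(p_z) ≈ 8.82°, λ = atan2(p_y, p_x) ≈ 80.38°.

≈ (9°N, 80°E)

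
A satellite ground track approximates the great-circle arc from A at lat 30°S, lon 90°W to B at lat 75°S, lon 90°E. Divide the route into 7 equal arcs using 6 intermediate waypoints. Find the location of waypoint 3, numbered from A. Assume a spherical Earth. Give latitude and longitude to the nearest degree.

≈ lat 62°S, lon 90°W

Convert each endpoint to a unit vector on the sphere (x = cos φ cos λ, y = cos φ sin λ, z = sin φ).
The central angle between the endpoints is δ = arccos(p₁·p₂) ≈ 1.309 rad (75.0°).
Interpolate at f = 3/7 with slerp weights a = sin((1−f)δ)/sin δ ≈ 0.704, b = sin(fδ)/sin δ ≈ 0.551.
p = a·p₁ + b·p₂ ≈ (0.000, -0.467, -0.884); φ = arcsin(p_z) ≈ -62.14°, λ = atan2(p_y, p_x) ≈ -90.00°.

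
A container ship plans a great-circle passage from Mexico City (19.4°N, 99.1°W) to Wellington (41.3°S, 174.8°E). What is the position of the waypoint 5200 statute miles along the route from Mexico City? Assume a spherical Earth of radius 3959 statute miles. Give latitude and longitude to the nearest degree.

The haversine formula gives a central angle δ ≈ 1.743 rad (99.8°) between the endpoints. The total great-circle distance is δ·R ≈ 1.743 × 3959 ≈ 6899 mi, so the target fraction is f = 5200/6899 ≈ 0.754.
Interpolate at f ≈ 0.754 with slerp weights a = sin((1−f)δ)/sin δ ≈ 0.422, b = sin(fδ)/sin δ ≈ 0.982.
p = a·p₁ + b·p₂ ≈ (-0.797, -0.327, -0.508); φ = arcsin(p_z) ≈ -30.50°, λ = atan2(p_y, p_x) ≈ -157.73°.

≈ 30°S, 158°W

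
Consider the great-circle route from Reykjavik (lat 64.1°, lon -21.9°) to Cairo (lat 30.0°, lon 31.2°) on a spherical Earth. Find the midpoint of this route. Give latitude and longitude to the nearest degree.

≈ lat 50°, lon 14°

From cos δ = sin φ₁ sin φ₂ + cos φ₁ cos φ₂ cos Δλ, the central angle is δ ≈ 0.827 rad (47.4°).
Interpolate at f = 1/2 with slerp weights a = sin((1−f)δ)/sin δ ≈ 0.546, b = sin(fδ)/sin δ ≈ 0.546.
p = a·p₁ + b·p₂ ≈ (0.626, 0.156, 0.764); φ = arcsin(p_z) ≈ 49.84°, λ = atan2(p_y, p_x) ≈ 14.00°.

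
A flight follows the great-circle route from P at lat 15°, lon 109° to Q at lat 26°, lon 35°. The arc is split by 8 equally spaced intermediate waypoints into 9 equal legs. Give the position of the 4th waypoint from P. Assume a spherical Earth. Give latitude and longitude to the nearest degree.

Convert each endpoint to a unit vector on the sphere (x = cos φ cos λ, y = cos φ sin λ, z = sin φ).
The central angle between the endpoints is δ = arccos(p₁·p₂) ≈ 1.210 rad (69.3°).
Interpolate at f = 4/9 with slerp weights a = sin((1−f)δ)/sin δ ≈ 0.666, b = sin(fδ)/sin δ ≈ 0.548.
p = a·p₁ + b·p₂ ≈ (0.194, 0.890, 0.412); φ = arcsin(p_z) ≈ 24.35°, λ = atan2(p_y, p_x) ≈ 77.72°.

≈ lat 24°, lon 78°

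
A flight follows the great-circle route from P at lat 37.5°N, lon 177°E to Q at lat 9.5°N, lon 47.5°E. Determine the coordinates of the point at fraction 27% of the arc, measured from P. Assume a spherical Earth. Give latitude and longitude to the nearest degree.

≈ lat 49°N, lon 137°E

Convert each endpoint to a unit vector on the sphere (x = cos φ cos λ, y = cos φ sin λ, z = sin φ).
The central angle between the endpoints is δ = arccos(p₁·p₂) ≈ 1.979 rad (113.4°).
Interpolate at f = 0.27 with slerp weights a = sin((1−f)δ)/sin δ ≈ 1.081, b = sin(fδ)/sin δ ≈ 0.555.
p = a·p₁ + b·p₂ ≈ (-0.487, 0.448, 0.750); φ = arcsin(p_z) ≈ 48.56°, λ = atan2(p_y, p_x) ≈ 137.34°.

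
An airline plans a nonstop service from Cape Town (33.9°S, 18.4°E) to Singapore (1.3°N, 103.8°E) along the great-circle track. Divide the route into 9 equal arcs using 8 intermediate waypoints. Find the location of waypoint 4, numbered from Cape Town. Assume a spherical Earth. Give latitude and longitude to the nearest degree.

≈ 24°S, 61°E

The haversine formula gives a central angle δ ≈ 1.517 rad (86.9°) between the endpoints.
Interpolate at f = 4/9 with slerp weights a = sin((1−f)δ)/sin δ ≈ 0.748, b = sin(fδ)/sin δ ≈ 0.625.
p = a·p₁ + b·p₂ ≈ (0.440, 0.803, -0.403); φ = arcsin(p_z) ≈ -23.75°, λ = atan2(p_y, p_x) ≈ 61.29°.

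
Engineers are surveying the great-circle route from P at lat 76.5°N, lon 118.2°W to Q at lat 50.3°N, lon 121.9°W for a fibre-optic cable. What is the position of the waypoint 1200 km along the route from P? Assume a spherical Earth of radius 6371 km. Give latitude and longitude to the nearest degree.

Convert each endpoint to a unit vector on the sphere (x = cos φ cos λ, y = cos φ sin λ, z = sin φ).
The central angle between the endpoints is δ = arccos(p₁·p₂) ≈ 0.458 rad (26.2°). The total great-circle distance is δ·R ≈ 0.458 × 6371 ≈ 2918 km, so the target fraction is f = 1200/2918 ≈ 0.411.
Interpolate at f ≈ 0.411 with slerp weights a = sin((1−f)δ)/sin δ ≈ 0.602, b = sin(fδ)/sin δ ≈ 0.423.
p = a·p₁ + b·p₂ ≈ (-0.209, -0.354, 0.912); φ = arcsin(p_z) ≈ 65.73°, λ = atan2(p_y, p_x) ≈ -120.63°.

≈ lat 66°N, lon 121°W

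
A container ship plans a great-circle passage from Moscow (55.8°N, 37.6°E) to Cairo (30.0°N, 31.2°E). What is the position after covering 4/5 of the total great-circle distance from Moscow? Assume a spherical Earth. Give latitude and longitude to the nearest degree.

The haversine formula gives a central angle δ ≈ 0.457 rad (26.2°) between the endpoints.
Interpolate at f = 4/5 with slerp weights a = sin((1−f)δ)/sin δ ≈ 0.207, b = sin(fδ)/sin δ ≈ 0.810.
p = a·p₁ + b·p₂ ≈ (0.692, 0.434, 0.576); φ = arcsin(p_z) ≈ 35.18°, λ = atan2(p_y, p_x) ≈ 32.11°.

≈ (35°N, 32°E)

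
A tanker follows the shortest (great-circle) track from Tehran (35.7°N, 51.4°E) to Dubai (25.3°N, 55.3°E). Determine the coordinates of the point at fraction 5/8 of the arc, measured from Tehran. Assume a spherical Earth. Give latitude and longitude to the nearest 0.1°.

≈ 29.2°N, 53.9°E

Write both endpoints as unit vectors p₁, p₂ with components (cos φ cos λ, cos φ sin λ, sin φ).
The central angle between the endpoints is δ = arccos(p₁·p₂) ≈ 0.191 rad (10.9°).
Interpolate at f = 5/8 with slerp weights a = sin((1−f)δ)/sin δ ≈ 0.377, b = sin(fδ)/sin δ ≈ 0.627.
p = a·p₁ + b·p₂ ≈ (0.514, 0.706, 0.488); φ = arcsin(p_z) ≈ 29.21°, λ = atan2(p_y, p_x) ≈ 53.93°.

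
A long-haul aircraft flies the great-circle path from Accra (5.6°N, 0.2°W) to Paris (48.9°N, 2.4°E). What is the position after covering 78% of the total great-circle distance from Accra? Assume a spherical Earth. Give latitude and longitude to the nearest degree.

≈ 39°N, 2°E

Write both endpoints as unit vectors p₁, p₂ with components (cos φ cos λ, cos φ sin λ, sin φ).
The central angle between the endpoints is δ = arccos(p₁·p₂) ≈ 0.757 rad (43.4°).
Interpolate at f = 0.78 with slerp weights a = sin((1−f)δ)/sin δ ≈ 0.241, b = sin(fδ)/sin δ ≈ 0.811.
p = a·p₁ + b·p₂ ≈ (0.773, 0.021, 0.634); φ = arcsin(p_z) ≈ 39.38°, λ = atan2(p_y, p_x) ≈ 1.59°.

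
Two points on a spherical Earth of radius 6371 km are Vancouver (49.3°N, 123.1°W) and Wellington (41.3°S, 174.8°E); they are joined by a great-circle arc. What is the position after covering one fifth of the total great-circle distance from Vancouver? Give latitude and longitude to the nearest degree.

≈ 32°N, 140°W

Write both endpoints as unit vectors p₁, p₂ with components (cos φ cos λ, cos φ sin λ, sin φ).
The central angle between the endpoints is δ = arccos(p₁·p₂) ≈ 1.845 rad (105.7°).
Interpolate at f = 1/5 with slerp weights a = sin((1−f)δ)/sin δ ≈ 1.034, b = sin(fδ)/sin δ ≈ 0.375.
p = a·p₁ + b·p₂ ≈ (-0.649, -0.539, 0.537); φ = arcsin(p_z) ≈ 32.46°, λ = atan2(p_y, p_x) ≈ -140.25°.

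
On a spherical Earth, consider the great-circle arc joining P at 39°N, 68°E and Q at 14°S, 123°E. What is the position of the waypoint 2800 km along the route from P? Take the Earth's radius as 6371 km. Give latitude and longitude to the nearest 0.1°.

Write both endpoints as unit vectors p₁, p₂ with components (cos φ cos λ, cos φ sin λ, sin φ).
The central angle between the endpoints is δ = arccos(p₁·p₂) ≈ 1.287 rad (73.7°). The total great-circle distance is δ·R ≈ 1.287 × 6371 ≈ 8198 km, so the target fraction is f = 2800/8198 ≈ 0.342.
Interpolate at f ≈ 0.342 with slerp weights a = sin((1−f)δ)/sin δ ≈ 0.781, b = sin(fδ)/sin δ ≈ 0.443.
p = a·p₁ + b·p₂ ≈ (-0.007, 0.923, 0.384); φ = arcsin(p_z) ≈ 22.59°, λ = atan2(p_y, p_x) ≈ 90.43°.

≈ 22.6°N, 90.4°E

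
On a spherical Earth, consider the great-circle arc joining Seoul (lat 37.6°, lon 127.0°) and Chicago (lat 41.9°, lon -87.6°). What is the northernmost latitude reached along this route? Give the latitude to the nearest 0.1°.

≈ 70.4°

The great circle lies in the plane with unit normal n̂ = (p₁ × p₂)/|p₁ × p₂|.
Here n̂_z ≈ +0.336; the vertex latitude is φ_max = arccos|n̂_z| ≈ 70.4°.
Check via Clairaut: cos φ_max = |cos φ₁| · sin C = cos(37.6°)·sin(25.1°) ≈ 0.336, again giving ≈ 70.4°.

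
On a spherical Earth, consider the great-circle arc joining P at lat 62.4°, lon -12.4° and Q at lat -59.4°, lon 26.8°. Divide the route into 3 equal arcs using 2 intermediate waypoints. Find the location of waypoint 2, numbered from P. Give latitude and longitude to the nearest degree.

≈ lat -19°, lon 12°

Convert each endpoint to a unit vector on the sphere (x = cos φ cos λ, y = cos φ sin λ, z = sin φ).
The central angle between the endpoints is δ = arccos(p₁·p₂) ≈ 2.190 rad (125.5°).
Interpolate at f = 2/3 with slerp weights a = sin((1−f)δ)/sin δ ≈ 0.819, b = sin(fδ)/sin δ ≈ 1.220.
p = a·p₁ + b·p₂ ≈ (0.925, 0.199, -0.325); φ = arcsin(p_z) ≈ -18.95°, λ = atan2(p_y, p_x) ≈ 12.12°.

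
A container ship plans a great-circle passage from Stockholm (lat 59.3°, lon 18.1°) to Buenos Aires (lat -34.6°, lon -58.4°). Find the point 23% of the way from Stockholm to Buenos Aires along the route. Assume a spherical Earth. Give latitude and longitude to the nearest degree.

The haversine formula gives a central angle δ ≈ 1.972 rad (113.0°) between the endpoints.
Interpolate at f = 0.23 with slerp weights a = sin((1−f)δ)/sin δ ≈ 1.085, b = sin(fδ)/sin δ ≈ 0.476.
p = a·p₁ + b·p₂ ≈ (0.732, -0.162, 0.662); φ = arcsin(p_z) ≈ 41.48°, λ = atan2(p_y, p_x) ≈ -12.45°.

≈ lat 41°, lon -12°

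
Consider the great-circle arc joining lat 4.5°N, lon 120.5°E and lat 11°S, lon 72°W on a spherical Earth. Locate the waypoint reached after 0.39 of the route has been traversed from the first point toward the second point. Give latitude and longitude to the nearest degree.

Write both endpoints as unit vectors p₁, p₂ with components (cos φ cos λ, cos φ sin λ, sin φ).
The central angle between the endpoints is δ = arccos(p₁·p₂) ≈ 2.898 rad (166.0°).
Interpolate at f = 0.39 with slerp weights a = sin((1−f)δ)/sin δ ≈ 4.059, b = sin(fδ)/sin δ ≈ 3.743.
p = a·p₁ + b·p₂ ≈ (-0.918, -0.008, -0.396); φ = arcsin(p_z) ≈ -23.32°, λ = atan2(p_y, p_x) ≈ -179.49°.

≈ lat 23°S, lon 179°W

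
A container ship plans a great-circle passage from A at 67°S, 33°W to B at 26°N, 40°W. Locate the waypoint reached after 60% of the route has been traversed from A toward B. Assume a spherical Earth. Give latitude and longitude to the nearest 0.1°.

≈ 11.2°S, 38.3°W

Write both endpoints as unit vectors p₁, p₂ with components (cos φ cos λ, cos φ sin λ, sin φ).
The central angle between the endpoints is δ = arccos(p₁·p₂) ≈ 1.626 rad (93.2°).
Interpolate at f = 0.60 with slerp weights a = sin((1−f)δ)/sin δ ≈ 0.606, b = sin(fδ)/sin δ ≈ 0.829.
p = a·p₁ + b·p₂ ≈ (0.770, -0.608, -0.195); φ = arcsin(p_z) ≈ -11.22°, λ = atan2(p_y, p_x) ≈ -38.31°.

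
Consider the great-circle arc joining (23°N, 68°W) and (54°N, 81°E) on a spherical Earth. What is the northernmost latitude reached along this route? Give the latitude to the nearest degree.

The great circle lies in the plane with unit normal n̂ = (p₁ × p₂)/|p₁ × p₂|.
Here n̂_z ≈ +0.282; the vertex latitude is φ_max = arccos|n̂_z| ≈ 73.6°.
Check via Clairaut: cos φ_max = |cos φ₁| · sin C = cos(23.0°)·sin(17.8°) ≈ 0.282, again giving ≈ 73.6°.

≈ 74°N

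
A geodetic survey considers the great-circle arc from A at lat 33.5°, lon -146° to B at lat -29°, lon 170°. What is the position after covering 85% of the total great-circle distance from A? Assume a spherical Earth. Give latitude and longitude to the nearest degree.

≈ lat -20°, lon 177°

Convert each endpoint to a unit vector on the sphere (x = cos φ cos λ, y = cos φ sin λ, z = sin φ).
The central angle between the endpoints is δ = arccos(p₁·p₂) ≈ 1.311 rad (75.1°).
Interpolate at f = 0.85 with slerp weights a = sin((1−f)δ)/sin δ ≈ 0.202, b = sin(fδ)/sin δ ≈ 0.929.
p = a·p₁ + b·p₂ ≈ (-0.940, 0.047, -0.339); φ = arcsin(p_z) ≈ -19.80°, λ = atan2(p_y, p_x) ≈ 177.15°.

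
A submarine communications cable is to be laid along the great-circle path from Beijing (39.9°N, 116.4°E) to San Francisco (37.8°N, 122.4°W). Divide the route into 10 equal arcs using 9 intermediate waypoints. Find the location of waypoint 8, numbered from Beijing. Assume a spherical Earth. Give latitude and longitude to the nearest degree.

≈ (50°N, 140°W)

The haversine formula gives a central angle δ ≈ 1.492 rad (85.5°) between the endpoints.
Interpolate at f = 8/10 with slerp weights a = sin((1−f)δ)/sin δ ≈ 0.295, b = sin(fδ)/sin δ ≈ 0.933.
p = a·p₁ + b·p₂ ≈ (-0.495, -0.420, 0.761); φ = arcsin(p_z) ≈ 49.52°, λ = atan2(p_y, p_x) ≈ -139.74°.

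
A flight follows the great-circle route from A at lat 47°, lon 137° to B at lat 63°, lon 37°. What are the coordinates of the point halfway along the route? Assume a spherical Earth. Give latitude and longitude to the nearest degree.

The haversine formula gives a central angle δ ≈ 0.930 rad (53.3°) between the endpoints.
Interpolate at f = 1/2 with slerp weights a = sin((1−f)δ)/sin δ ≈ 0.559, b = sin(fδ)/sin δ ≈ 0.559.
p = a·p₁ + b·p₂ ≈ (-0.076, 0.413, 0.908); φ = arcsin(p_z) ≈ 65.17°, λ = atan2(p_y, p_x) ≈ 100.45°.

≈ lat 65°, lon 100°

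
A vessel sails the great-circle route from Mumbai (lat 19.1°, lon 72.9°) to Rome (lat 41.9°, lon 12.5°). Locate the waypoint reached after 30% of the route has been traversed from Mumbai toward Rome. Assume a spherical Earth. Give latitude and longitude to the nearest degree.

≈ lat 29°, lon 58°

Convert each endpoint to a unit vector on the sphere (x = cos φ cos λ, y = cos φ sin λ, z = sin φ).
The central angle between the endpoints is δ = arccos(p₁·p₂) ≈ 0.969 rad (55.5°).
Interpolate at f = 0.30 with slerp weights a = sin((1−f)δ)/sin δ ≈ 0.761, b = sin(fδ)/sin δ ≈ 0.348.
p = a·p₁ + b·p₂ ≈ (0.464, 0.744, 0.481); φ = arcsin(p_z) ≈ 28.77°, λ = atan2(p_y, p_x) ≈ 58.02°.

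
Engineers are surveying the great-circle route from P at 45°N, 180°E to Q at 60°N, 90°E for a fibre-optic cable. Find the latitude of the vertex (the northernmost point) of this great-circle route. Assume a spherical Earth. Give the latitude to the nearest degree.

≈ 63°N

The great circle lies in the plane with unit normal n̂ = (p₁ × p₂)/|p₁ × p₂|.
Here n̂_z ≈ -0.447; the vertex latitude is φ_max = arccos|n̂_z| ≈ 63.4°.
Check via Clairaut: cos φ_max = |cos φ₁| · sin C = cos(45.0°)·sin(39.2°) ≈ 0.447, again giving ≈ 63.4°.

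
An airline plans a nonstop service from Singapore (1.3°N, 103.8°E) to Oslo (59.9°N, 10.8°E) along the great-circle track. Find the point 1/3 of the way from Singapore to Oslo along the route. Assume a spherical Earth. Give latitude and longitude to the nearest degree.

From cos δ = sin φ₁ sin φ₂ + cos φ₁ cos φ₂ cos Δλ, the central angle is δ ≈ 1.577 rad (90.4°).
Interpolate at f = 1/3 with slerp weights a = sin((1−f)δ)/sin δ ≈ 0.868, b = sin(fδ)/sin δ ≈ 0.502.
p = a·p₁ + b·p₂ ≈ (0.040, 0.890, 0.454); φ = arcsin(p_z) ≈ 27.00°, λ = atan2(p_y, p_x) ≈ 87.41°.

≈ 27°N, 87°E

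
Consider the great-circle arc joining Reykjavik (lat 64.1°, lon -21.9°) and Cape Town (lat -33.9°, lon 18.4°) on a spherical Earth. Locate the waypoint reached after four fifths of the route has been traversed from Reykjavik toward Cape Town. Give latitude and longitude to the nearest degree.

≈ lat -14°, lon 12°

From cos δ = sin φ₁ sin φ₂ + cos φ₁ cos φ₂ cos Δλ, the central angle is δ ≈ 1.798 rad (103.0°).
Interpolate at f = 4/5 with slerp weights a = sin((1−f)δ)/sin δ ≈ 0.361, b = sin(fδ)/sin δ ≈ 1.017.
p = a·p₁ + b·p₂ ≈ (0.948, 0.208, -0.243); φ = arcsin(p_z) ≈ -14.04°, λ = atan2(p_y, p_x) ≈ 12.36°.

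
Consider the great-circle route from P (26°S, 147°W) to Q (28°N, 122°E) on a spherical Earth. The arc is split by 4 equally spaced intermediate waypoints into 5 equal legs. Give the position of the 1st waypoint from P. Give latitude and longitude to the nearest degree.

The haversine formula gives a central angle δ ≈ 1.792 rad (102.7°) between the endpoints.
Interpolate at f = 1/5 with slerp weights a = sin((1−f)δ)/sin δ ≈ 1.015, b = sin(fδ)/sin δ ≈ 0.360.
p = a·p₁ + b·p₂ ≈ (-0.934, -0.228, -0.276); φ = arcsin(p_z) ≈ -16.04°, λ = atan2(p_y, p_x) ≈ -166.29°.

≈ (16°S, 166°W)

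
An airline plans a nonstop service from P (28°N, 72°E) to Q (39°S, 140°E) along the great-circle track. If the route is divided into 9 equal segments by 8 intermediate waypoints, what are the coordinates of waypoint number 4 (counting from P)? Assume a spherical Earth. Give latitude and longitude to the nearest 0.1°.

≈ (2.7°S, 100.3°E)

Convert each endpoint to a unit vector on the sphere (x = cos φ cos λ, y = cos φ sin λ, z = sin φ).
The central angle between the endpoints is δ = arccos(p₁·p₂) ≈ 1.609 rad (92.2°).
Interpolate at f = 4/9 with slerp weights a = sin((1−f)δ)/sin δ ≈ 0.780, b = sin(fδ)/sin δ ≈ 0.656.
p = a·p₁ + b·p₂ ≈ (-0.178, 0.983, -0.047); φ = arcsin(p_z) ≈ -2.68°, λ = atan2(p_y, p_x) ≈ 100.25°.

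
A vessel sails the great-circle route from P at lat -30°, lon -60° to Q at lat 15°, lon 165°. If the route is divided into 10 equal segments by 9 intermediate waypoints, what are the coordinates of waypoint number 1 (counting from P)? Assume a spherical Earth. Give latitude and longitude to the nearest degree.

Convert each endpoint to a unit vector on the sphere (x = cos φ cos λ, y = cos φ sin λ, z = sin φ).
The central angle between the endpoints is δ = arccos(p₁·p₂) ≈ 2.376 rad (136.1°).
Interpolate at f = 1/10 with slerp weights a = sin((1−f)δ)/sin δ ≈ 1.217, b = sin(fδ)/sin δ ≈ 0.340.
p = a·p₁ + b·p₂ ≈ (0.210, -0.828, -0.520); φ = arcsin(p_z) ≈ -31.36°, λ = atan2(p_y, p_x) ≈ -75.76°.

≈ lat -31°, lon -76°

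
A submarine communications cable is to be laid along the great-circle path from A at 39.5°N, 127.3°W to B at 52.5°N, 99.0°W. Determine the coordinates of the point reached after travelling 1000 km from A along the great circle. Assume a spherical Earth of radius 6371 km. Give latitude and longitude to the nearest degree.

From cos δ = sin φ₁ sin φ₂ + cos φ₁ cos φ₂ cos Δλ, the central angle is δ ≈ 0.407 rad (23.3°). The total great-circle distance is δ·R ≈ 0.407 × 6371 ≈ 2594 km, so the target fraction is f = 1000/2594 ≈ 0.385.
Interpolate at f ≈ 0.385 with slerp weights a = sin((1−f)δ)/sin δ ≈ 0.625, b = sin(fδ)/sin δ ≈ 0.395.
p = a·p₁ + b·p₂ ≈ (-0.330, -0.621, 0.711); φ = arcsin(p_z) ≈ 45.31°, λ = atan2(p_y, p_x) ≈ -117.98°.

≈ 45°N, 118°W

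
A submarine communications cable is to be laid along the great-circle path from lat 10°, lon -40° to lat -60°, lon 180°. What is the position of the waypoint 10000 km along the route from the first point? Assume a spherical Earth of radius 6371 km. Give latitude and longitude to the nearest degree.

≈ lat -66°, lon -107°

Write both endpoints as unit vectors p₁, p₂ with components (cos φ cos λ, cos φ sin λ, sin φ).
The central angle between the endpoints is δ = arccos(p₁·p₂) ≈ 2.127 rad (121.8°). The total great-circle distance is δ·R ≈ 2.127 × 6371 ≈ 13548 km, so the target fraction is f = 10000/13548 ≈ 0.738.
Interpolate at f ≈ 0.738 with slerp weights a = sin((1−f)δ)/sin δ ≈ 0.622, b = sin(fδ)/sin δ ≈ 1.177.
p = a·p₁ + b·p₂ ≈ (-0.119, -0.394, -0.911); φ = arcsin(p_z) ≈ -65.70°, λ = atan2(p_y, p_x) ≈ -106.83°.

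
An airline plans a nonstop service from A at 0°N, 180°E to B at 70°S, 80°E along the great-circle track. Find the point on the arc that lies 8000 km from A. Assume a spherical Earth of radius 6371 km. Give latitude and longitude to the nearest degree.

From cos δ = sin φ₁ sin φ₂ + cos φ₁ cos φ₂ cos Δλ, the central angle is δ ≈ 1.630 rad (93.4°). The total great-circle distance is δ·R ≈ 1.630 × 6371 ≈ 10386 km, so the target fraction is f = 8000/10386 ≈ 0.770.
Interpolate at f ≈ 0.770 with slerp weights a = sin((1−f)δ)/sin δ ≈ 0.366, b = sin(fδ)/sin δ ≈ 0.952.
p = a·p₁ + b·p₂ ≈ (-0.310, 0.321, -0.895); φ = arcsin(p_z) ≈ -63.51°, λ = atan2(p_y, p_x) ≈ 134.01°.

≈ 64°S, 134°E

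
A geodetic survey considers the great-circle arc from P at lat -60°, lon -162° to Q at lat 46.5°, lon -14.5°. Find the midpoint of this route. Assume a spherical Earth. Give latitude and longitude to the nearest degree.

Write both endpoints as unit vectors p₁, p₂ with components (cos φ cos λ, cos φ sin λ, sin φ).
The central angle between the endpoints is δ = arccos(p₁·p₂) ≈ 2.735 rad (156.7°).
Interpolate at f = 1/2 with slerp weights a = sin((1−f)δ)/sin δ ≈ 2.476, b = sin(fδ)/sin δ ≈ 2.476.
p = a·p₁ + b·p₂ ≈ (0.473, -0.809, -0.348); φ = arcsin(p_z) ≈ -20.38°, λ = atan2(p_y, p_x) ≈ -59.71°.

≈ lat -20°, lon -60°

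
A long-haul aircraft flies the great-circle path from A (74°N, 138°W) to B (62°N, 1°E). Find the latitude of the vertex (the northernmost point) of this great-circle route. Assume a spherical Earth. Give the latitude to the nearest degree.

The great circle lies in the plane with unit normal n̂ = (p₁ × p₂)/|p₁ × p₂|.
Here n̂_z ≈ +0.129; the vertex latitude is φ_max = arccos|n̂_z| ≈ 82.6°.
Check via Clairaut: cos φ_max = |cos φ₁| · sin C = cos(74.0°)·sin(27.8°) ≈ 0.129, again giving ≈ 82.6°.

≈ 83°N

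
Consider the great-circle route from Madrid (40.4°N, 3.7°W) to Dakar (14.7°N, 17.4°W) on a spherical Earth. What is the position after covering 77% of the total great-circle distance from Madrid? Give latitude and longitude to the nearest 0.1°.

≈ (20.7°N, 14.8°W)

The haversine formula gives a central angle δ ≈ 0.495 rad (28.3°) between the endpoints.
Interpolate at f = 0.77 with slerp weights a = sin((1−f)δ)/sin δ ≈ 0.239, b = sin(fδ)/sin δ ≈ 0.783.
p = a·p₁ + b·p₂ ≈ (0.905, -0.238, 0.354); φ = arcsin(p_z) ≈ 20.71°, λ = atan2(p_y, p_x) ≈ -14.76°.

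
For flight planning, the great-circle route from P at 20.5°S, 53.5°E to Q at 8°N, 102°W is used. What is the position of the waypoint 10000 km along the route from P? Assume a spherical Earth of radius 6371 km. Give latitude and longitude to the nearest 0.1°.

≈ 22.7°S, 45.4°W

Convert each endpoint to a unit vector on the sphere (x = cos φ cos λ, y = cos φ sin λ, z = sin φ).
The central angle between the endpoints is δ = arccos(p₁·p₂) ≈ 2.674 rad (153.2°). The total great-circle distance is δ·R ≈ 2.674 × 6371 ≈ 17038 km, so the target fraction is f = 10000/17038 ≈ 0.587.
Interpolate at f ≈ 0.587 with slerp weights a = sin((1−f)δ)/sin δ ≈ 1.983, b = sin(fδ)/sin δ ≈ 2.220.
p = a·p₁ + b·p₂ ≈ (0.648, -0.657, -0.386); φ = arcsin(p_z) ≈ -22.68°, λ = atan2(p_y, p_x) ≈ -45.41°.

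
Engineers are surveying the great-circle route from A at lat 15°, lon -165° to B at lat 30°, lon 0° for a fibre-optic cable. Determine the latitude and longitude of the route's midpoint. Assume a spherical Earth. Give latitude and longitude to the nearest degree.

Convert each endpoint to a unit vector on the sphere (x = cos φ cos λ, y = cos φ sin λ, z = sin φ).
The central angle between the endpoints is δ = arccos(p₁·p₂) ≈ 2.317 rad (132.7°).
Interpolate at f = 1/2 with slerp weights a = sin((1−f)δ)/sin δ ≈ 1.247, b = sin(fδ)/sin δ ≈ 1.247.
p = a·p₁ + b·p₂ ≈ (-0.084, -0.312, 0.946); φ = arcsin(p_z) ≈ 71.17°, λ = atan2(p_y, p_x) ≈ -105.00°.

≈ lat 71°, lon -105°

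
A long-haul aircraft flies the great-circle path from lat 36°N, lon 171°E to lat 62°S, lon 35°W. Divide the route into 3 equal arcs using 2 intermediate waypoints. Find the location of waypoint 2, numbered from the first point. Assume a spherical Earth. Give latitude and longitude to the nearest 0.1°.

≈ lat 55.8°S, lon 143.8°W

From cos δ = sin φ₁ sin φ₂ + cos φ₁ cos φ₂ cos Δλ, the central angle is δ ≈ 2.607 rad (149.4°).
Interpolate at f = 2/3 with slerp weights a = sin((1−f)δ)/sin δ ≈ 1.498, b = sin(fδ)/sin δ ≈ 1.935.
p = a·p₁ + b·p₂ ≈ (-0.453, -0.331, -0.828); φ = arcsin(p_z) ≈ -55.85°, λ = atan2(p_y, p_x) ≈ -143.83°.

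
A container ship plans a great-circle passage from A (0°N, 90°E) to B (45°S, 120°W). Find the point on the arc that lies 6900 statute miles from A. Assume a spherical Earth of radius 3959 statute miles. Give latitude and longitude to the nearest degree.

The haversine formula gives a central angle δ ≈ 2.230 rad (127.8°) between the endpoints. The total great-circle distance is δ·R ≈ 2.230 × 3959 ≈ 8828 mi, so the target fraction is f = 6900/8828 ≈ 0.782.
Interpolate at f ≈ 0.782 with slerp weights a = sin((1−f)δ)/sin δ ≈ 0.592, b = sin(fδ)/sin δ ≈ 1.246.
p = a·p₁ + b·p₂ ≈ (-0.441, -0.171, -0.881); φ = arcsin(p_z) ≈ -61.79°, λ = atan2(p_y, p_x) ≈ -158.76°.

≈ (62°S, 159°W)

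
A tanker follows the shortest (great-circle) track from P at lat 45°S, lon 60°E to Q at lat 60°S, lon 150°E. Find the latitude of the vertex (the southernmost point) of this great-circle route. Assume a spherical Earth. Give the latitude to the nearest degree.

≈ 63°S

The great circle lies in the plane with unit normal n̂ = (p₁ × p₂)/|p₁ × p₂|.
Here n̂_z ≈ +0.447; the vertex latitude is φ_max = arccos|n̂_z| ≈ 63.4°.
Check via Clairaut: cos φ_max = |cos φ₁| · sin C = cos(45.0°)·sin(140.8°) ≈ 0.447, again giving ≈ 63.4°.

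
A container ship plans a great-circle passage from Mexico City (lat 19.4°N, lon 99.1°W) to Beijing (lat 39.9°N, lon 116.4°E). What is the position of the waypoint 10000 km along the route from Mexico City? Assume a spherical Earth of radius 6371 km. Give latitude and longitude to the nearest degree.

≈ lat 56°N, lon 140°E

From cos δ = sin φ₁ sin φ₂ + cos φ₁ cos φ₂ cos Δλ, the central angle is δ ≈ 1.956 rad (112.1°). The total great-circle distance is δ·R ≈ 1.956 × 6371 ≈ 12464 km, so the target fraction is f = 10000/12464 ≈ 0.802.
Interpolate at f ≈ 0.802 with slerp weights a = sin((1−f)δ)/sin δ ≈ 0.407, b = sin(fδ)/sin δ ≈ 1.079.
p = a·p₁ + b·p₂ ≈ (-0.429, 0.363, 0.827); φ = arcsin(p_z) ≈ 55.84°, λ = atan2(p_y, p_x) ≈ 139.79°.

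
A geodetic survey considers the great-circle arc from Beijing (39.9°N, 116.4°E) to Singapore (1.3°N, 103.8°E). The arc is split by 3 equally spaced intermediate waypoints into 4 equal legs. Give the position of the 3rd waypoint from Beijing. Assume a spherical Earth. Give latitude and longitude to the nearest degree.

≈ 11°N, 106°E

Convert each endpoint to a unit vector on the sphere (x = cos φ cos λ, y = cos φ sin λ, z = sin φ).
The central angle between the endpoints is δ = arccos(p₁·p₂) ≈ 0.703 rad (40.3°).
Interpolate at f = 3/4 with slerp weights a = sin((1−f)δ)/sin δ ≈ 0.270, b = sin(fδ)/sin δ ≈ 0.778.
p = a·p₁ + b·p₂ ≈ (-0.278, 0.941, 0.191); φ = arcsin(p_z) ≈ 11.02°, λ = atan2(p_y, p_x) ≈ 106.44°.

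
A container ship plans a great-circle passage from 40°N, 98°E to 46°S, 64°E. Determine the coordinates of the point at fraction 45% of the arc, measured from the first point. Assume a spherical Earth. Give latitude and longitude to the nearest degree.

≈ 1°N, 83°E

The haversine formula gives a central angle δ ≈ 1.592 rad (91.2°) between the endpoints.
Interpolate at f = 0.45 with slerp weights a = sin((1−f)δ)/sin δ ≈ 0.768, b = sin(fδ)/sin δ ≈ 0.657.
p = a·p₁ + b·p₂ ≈ (0.118, 0.993, 0.021); φ = arcsin(p_z) ≈ 1.22°, λ = atan2(p_y, p_x) ≈ 83.21°.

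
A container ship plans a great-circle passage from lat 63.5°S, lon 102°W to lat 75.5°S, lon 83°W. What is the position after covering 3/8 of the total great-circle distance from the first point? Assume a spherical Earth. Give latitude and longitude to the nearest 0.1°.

Write both endpoints as unit vectors p₁, p₂ with components (cos φ cos λ, cos φ sin λ, sin φ).
The central angle between the endpoints is δ = arccos(p₁·p₂) ≈ 0.237 rad (13.6°).
Interpolate at f = 3/8 with slerp weights a = sin((1−f)δ)/sin δ ≈ 0.629, b = sin(fδ)/sin δ ≈ 0.378.
p = a·p₁ + b·p₂ ≈ (-0.047, -0.368, -0.929); φ = arcsin(p_z) ≈ -68.21°, λ = atan2(p_y, p_x) ≈ -97.24°.

≈ lat 68.2°S, lon 97.2°W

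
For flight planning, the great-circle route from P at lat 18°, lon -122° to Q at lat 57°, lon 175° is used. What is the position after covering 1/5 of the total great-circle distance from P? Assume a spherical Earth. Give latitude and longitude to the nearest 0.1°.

≈ lat 27.9°, lon -129.6°

Convert each endpoint to a unit vector on the sphere (x = cos φ cos λ, y = cos φ sin λ, z = sin φ).
The central angle between the endpoints is δ = arccos(p₁·p₂) ≈ 1.054 rad (60.4°).
Interpolate at f = 1/5 with slerp weights a = sin((1−f)δ)/sin δ ≈ 0.859, b = sin(fδ)/sin δ ≈ 0.241.
p = a·p₁ + b·p₂ ≈ (-0.563, -0.681, 0.467); φ = arcsin(p_z) ≈ 27.86°, λ = atan2(p_y, p_x) ≈ -129.59°.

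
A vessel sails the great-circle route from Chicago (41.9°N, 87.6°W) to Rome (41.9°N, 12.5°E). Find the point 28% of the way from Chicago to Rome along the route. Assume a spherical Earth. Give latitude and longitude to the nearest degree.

Convert each endpoint to a unit vector on the sphere (x = cos φ cos λ, y = cos φ sin λ, z = sin φ).
The central angle between the endpoints is δ = arccos(p₁·p₂) ≈ 1.214 rad (69.6°).
Interpolate at f = 0.28 with slerp weights a = sin((1−f)δ)/sin δ ≈ 0.819, b = sin(fδ)/sin δ ≈ 0.356.
p = a·p₁ + b·p₂ ≈ (0.284, -0.551, 0.784); φ = arcsin(p_z) ≈ 51.66°, λ = atan2(p_y, p_x) ≈ -62.74°.

≈ 52°N, 63°W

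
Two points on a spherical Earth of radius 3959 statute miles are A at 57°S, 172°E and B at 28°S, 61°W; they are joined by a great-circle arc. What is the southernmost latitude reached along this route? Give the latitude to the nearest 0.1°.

≈ 67.3°S

The great circle lies in the plane with unit normal n̂ = (p₁ × p₂)/|p₁ × p₂|.
Here n̂_z ≈ +0.386; the vertex latitude is φ_max = arccos|n̂_z| ≈ 67.3°.
Check via Clairaut: cos φ_max = |cos φ₁| · sin C = cos(57.0°)·sin(134.8°) ≈ 0.386, again giving ≈ 67.3°.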